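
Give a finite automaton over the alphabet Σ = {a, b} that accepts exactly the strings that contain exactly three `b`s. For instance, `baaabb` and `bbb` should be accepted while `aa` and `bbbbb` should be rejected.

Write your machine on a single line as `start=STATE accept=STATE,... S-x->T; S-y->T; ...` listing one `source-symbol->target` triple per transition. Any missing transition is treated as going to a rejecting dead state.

Only the number of `b`s matters, and only up to 4. Make a chain S0 → S1 → S2 → S3 → S4 advanced by each `b` (with S4 absorbing); every other symbol self-loops. The accepting set is {S3}.
        a   b  
>  S0   S0  S1 
   S1   S1  S2 
   S2   S2  S3 
 * S3   S3  S4 
   S4   S4  S4 
(> = start, * = accepting)

start=S0; accept=S3; S0-a->S0; S0-b->S1; S1-a->S1; S1-b->S2; S2-a->S2; S2-b->S3; S3-a->S3; S3-b->S4; S4-a->S4; S4-b->S4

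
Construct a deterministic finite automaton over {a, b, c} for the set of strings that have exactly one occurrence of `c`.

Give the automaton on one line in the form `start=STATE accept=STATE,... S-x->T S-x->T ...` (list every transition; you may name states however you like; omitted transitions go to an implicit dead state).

start=q0 accept=q1 q0-a->q0 q0-b->q0 q0-c->q1 q1-a->q1 q1-b->q1 q1-c->q2 q2-a->q2 q2-b->q2 q2-c->q2

Count `c`s, saturating at 2: state q0 means no `c` yet, q1 means one `c` seen, q2 means more than one. Each `c` increments (capped at q2); other symbols loop. Accept from {q1}.
A 3-state machine:
        a   b   c  
>  q0   q0  q0  q1 
 * q1   q1  q1  q2 
   q2   q2  q2  q2 
(> = start, * = accepting)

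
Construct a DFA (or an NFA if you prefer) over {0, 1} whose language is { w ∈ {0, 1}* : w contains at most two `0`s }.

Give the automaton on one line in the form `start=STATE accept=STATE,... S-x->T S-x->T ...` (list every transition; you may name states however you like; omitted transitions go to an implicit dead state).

start=s0 accept=s0,s1,s2 s0-0->s1 s0-1->s0 s1-0->s2 s1-1->s1 s2-0->s3 s2-1->s2 s3-0->s3 s3-1->s3

Only the number of `0`s matters, and only up to 3. Make a chain s0 → s1 → s2 → s3 advanced by each `0` (with s3 absorbing); every other symbol self-loops. The accepting set is {s0, s1, s2}.
        0   1  
>* s0   s1  s0 
 * s1   s2  s1 
 * s2   s3  s2 
   s3   s3  s3 
(> = start, * = accepting)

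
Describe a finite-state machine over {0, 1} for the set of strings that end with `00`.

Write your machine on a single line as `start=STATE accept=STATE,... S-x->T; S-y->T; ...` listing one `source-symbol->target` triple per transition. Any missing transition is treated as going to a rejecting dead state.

Let each state record the length of the longest suffix of the input read so far that is also a prefix of `00`. S1 means the last symbol is `0`; S2 means the last 2 symbols are `00`. Accept only at S2, where the string currently ends in `00`.
        0   1  
>  S0   S1  S0 
   S1   S2  S0 
 * S2   S2  S0 
(> = start, * = accepting)

start=S0; accept=S2; S0-0->S1; S0-1->S0; S1-0->S2; S1-1->S0; S2-0->S2; S2-1->S0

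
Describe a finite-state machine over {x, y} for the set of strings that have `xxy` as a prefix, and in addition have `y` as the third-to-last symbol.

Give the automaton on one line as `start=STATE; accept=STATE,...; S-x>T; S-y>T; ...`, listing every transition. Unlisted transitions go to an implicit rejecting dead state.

Run two small machines in parallel and take their product. One (5 states) tracks whether the input so far still matches the prefix `xxy`; the other (15 states) tracks the last 3 symbols read. Each combined state is a pair, one component from each; accept when both components accept.
23 states suffice.
          x    y  
>  s0     s1   s2 
   s1     s3   s4 
   s2     s5   s6 
   s3     s7   s8 
   s4     s9  s10 
   s5    s11  s12 
   s6    s13  s14 
   s7     s7  s15 
   s8    s16  s17 
   s9    s11  s12 
   s10   s13  s14 
   s11    s7  s15 
   s12    s9  s10 
   s13   s11  s12 
   s14   s13  s14 
   s15    s9  s10 
   s16   s18  s19 
   s17   s20  s21 
 * s18   s22   s8 
 * s19   s16  s17 
 * s20   s18  s19 
 * s21   s20  s21 
   s22   s22   s8 
(> = start, * = accepting)

start=s0; accept=s18,s19,s20,s21; s0-x>s1; s0-y>s2; s1-x>s3; s1-y>s4; s2-x>s5; s2-y>s6; s3-x>s7; s3-y>s8; s4-x>s9; s4-y>s10; s5-x>s11; s5-y>s12; s6-x>s13; s6-y>s14; s7-x>s7; s7-y>s15; s8-x>s16; s8-y>s17; s9-x>s11; s9-y>s12; s10-x>s13; s10-y>s14; s11-x>s7; s11-y>s15; s12-x>s9; s12-y>s10; s13-x>s11; s13-y>s12; s14-x>s13; s14-y>s14; s15-x>s9; s15-y>s10; s16-x>s18; s16-y>s19; s17-x>s20; s17-y>s21; s18-x>s22; s18-y>s8; s19-x>s16; s19-y>s17; s20-x>s18; s20-y>s19; s21-x>s20; s21-y>s21; s22-x>s22; s22-y>s8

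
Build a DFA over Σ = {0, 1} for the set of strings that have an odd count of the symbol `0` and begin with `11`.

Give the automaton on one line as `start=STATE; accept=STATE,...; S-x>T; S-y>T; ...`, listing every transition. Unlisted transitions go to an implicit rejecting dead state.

Run two small machines in parallel and take their product. One (2 states) tracks the count of `0`s modulo 2; the other (4 states) tracks whether the input so far still matches the prefix `11`. Each combined state is a pair, one component from each; accept when both components accept.
6 states suffice.
       0  1 
>  A   B  C 
   B   D  B 
   C   B  E 
   D   B  D 
   E   F  E 
 * F   E  F 
(> = start, * = accepting)

start=A; accept=F; A-0>B; A-1>C; B-0>D; B-1>B; C-0>B; C-1>E; D-0>B; D-1>D; E-0>F; E-1>E; F-0>E; F-1>F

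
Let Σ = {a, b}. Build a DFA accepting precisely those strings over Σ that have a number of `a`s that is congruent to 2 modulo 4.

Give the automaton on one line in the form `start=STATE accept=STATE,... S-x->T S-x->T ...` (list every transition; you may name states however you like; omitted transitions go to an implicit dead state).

Keep the running count of `a`s modulo 4: each `a` advances along the cycle q0 → q1 → q2 → q3 → q0 while other symbols loop. Accept at q2.
A 4-state machine:
        a   b  
>  q0   q1  q0 
   q1   q2  q1 
 * q2   q3  q2 
   q3   q0  q3 
(> = start, * = accepting)

start=q0 accept=q2 q0-a->q1 q0-b->q0 q1-a->q2 q1-b->q1 q2-a->q3 q2-b->q2 q3-a->q0 q3-b->q3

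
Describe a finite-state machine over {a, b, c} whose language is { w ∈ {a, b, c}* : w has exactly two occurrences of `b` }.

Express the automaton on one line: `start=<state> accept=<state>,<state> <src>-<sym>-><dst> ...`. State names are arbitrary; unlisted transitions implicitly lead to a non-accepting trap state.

start=q0 accept=q2 q0-a->q0 q0-b->q1 q0-c->q0 q1-a->q1 q1-b->q2 q1-c->q1 q2-a->q2 q2-b->q3 q2-c->q2 q3-a->q3 q3-b->q3 q3-c->q3

Count `b`s, saturating at 3: states q0 through q2 mean 0 through 2 `b`s seen; q3 means more than 2. Each `b` increments (capped at q3); other symbols loop. Accept from {q2}.
A 4-state machine:
        a   b   c  
>  q0   q0  q1  q0 
   q1   q1  q2  q1 
 * q2   q2  q3  q2 
   q3   q3  q3  q3 
(> = start, * = accepting)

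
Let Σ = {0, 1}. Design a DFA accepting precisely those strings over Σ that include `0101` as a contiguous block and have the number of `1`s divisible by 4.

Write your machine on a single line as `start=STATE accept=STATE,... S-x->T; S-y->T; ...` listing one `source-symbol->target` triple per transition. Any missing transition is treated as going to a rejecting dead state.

start=S0; accept=S17; S0-0->S1; S0-1->S2; S1-0->S1; S1-1->S3; S2-0->S4; S2-1->S5; S3-0->S6; S3-1->S5; S4-0->S4; S4-1->S7; S5-0->S8; S5-1->S9; S6-0->S4; S6-1->S10; S7-0->S11; S7-1->S9; S8-0->S8; S8-1->S12; S9-0->S13; S9-1->S0; S10-0->S10; S10-1->S14; S11-0->S8; S11-1->S14; S12-0->S15; S12-1->S0; S13-0->S13; S13-1->S16; S14-0->S14; S14-1->S17; S15-0->S13; S15-1->S17; S16-0->S18; S16-1->S2; S17-0->S17; S17-1->S19; S18-0->S1; S18-1->S19; S19-0->S19; S19-1->S10

Handle the two conditions separately and then intersect. One (5 states) tracks whether and how much of `0101` has been seen; the other (4 states) tracks the count of `1`s modulo 4. Each combined state is a pair, one component from each; accept when both components accept.
20 states suffice.
          0    1  
>  S0     S1   S2 
   S1     S1   S3 
   S2     S4   S5 
   S3     S6   S5 
   S4     S4   S7 
   S5     S8   S9 
   S6     S4  S10 
   S7    S11   S9 
   S8     S8  S12 
   S9    S13   S0 
   S10   S10  S14 
   S11    S8  S14 
   S12   S15   S0 
   S13   S13  S16 
   S14   S14  S17 
   S15   S13  S17 
   S16   S18   S2 
 * S17   S17  S19 
   S18    S1  S19 
   S19   S19  S10 
(> = start, * = accepting)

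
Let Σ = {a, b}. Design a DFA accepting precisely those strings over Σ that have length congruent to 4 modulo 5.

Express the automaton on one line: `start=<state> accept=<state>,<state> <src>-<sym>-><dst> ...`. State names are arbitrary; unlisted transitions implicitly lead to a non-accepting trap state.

Count input length modulo 5: every symbol advances one step around the cycle q0 → q1 → q2 → q3 → q4 → q0. Accept at q4.
A 5-state machine:
        a   b  
>  q0   q1  q1 
   q1   q2  q2 
   q2   q3  q3 
   q3   q4  q4 
 * q4   q0  q0 
(> = start, * = accepting)

start=q0 accept=q4 q0-a->q1 q0-b->q1 q1-a->q2 q1-b->q2 q2-a->q3 q2-b->q3 q3-a->q4 q3-b->q4 q4-a->q0 q4-b->q0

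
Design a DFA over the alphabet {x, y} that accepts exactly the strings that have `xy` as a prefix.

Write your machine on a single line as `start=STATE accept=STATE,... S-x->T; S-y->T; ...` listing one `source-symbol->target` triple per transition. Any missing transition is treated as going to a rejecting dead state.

start=A; accept=C; A-x->B; A-y->D; B-x->D; B-y->C; C-x->C; C-y->C; D-x->D; D-y->D

Check the first 2 symbols one by one: A through B record how many have matched `xy` so far; any wrong symbol goes to the dead state D. After all 2 match we enter the accepting sink C.
       x  y 
>  A   B  D 
   B   D  C 
 * C   C  C 
   D   D  D 
(> = start, * = accepting)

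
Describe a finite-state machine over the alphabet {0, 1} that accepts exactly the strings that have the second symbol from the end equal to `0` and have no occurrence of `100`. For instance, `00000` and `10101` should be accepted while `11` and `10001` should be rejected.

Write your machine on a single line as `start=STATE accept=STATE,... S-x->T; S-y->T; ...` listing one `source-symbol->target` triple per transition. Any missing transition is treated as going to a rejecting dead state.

start=S0; accept=S3,S4; S0-0->S1; S0-1->S2; S1-0->S3; S1-1->S4; S2-0->S5; S2-1->S2; S3-0->S3; S3-1->S4; S4-0->S5; S4-1->S2; S5-0->S6; S5-1->S4; S6-0->S6; S6-1->S6

Run two small machines in parallel and take their product. The first has 7 states tracking the last 2 symbols read; the second has 4 states tracking partial matches of the forbidden pattern `100`. A product state is a pair (one from each), accepting exactly when both do. After merging equivalent states the machine shrinks.
With 7 states:
        0   1  
>  S0   S1  S2 
   S1   S3  S4 
   S2   S5  S2 
 * S3   S3  S4 
 * S4   S5  S2 
   S5   S6  S4 
   S6   S6  S6 
(> = start, * = accepting)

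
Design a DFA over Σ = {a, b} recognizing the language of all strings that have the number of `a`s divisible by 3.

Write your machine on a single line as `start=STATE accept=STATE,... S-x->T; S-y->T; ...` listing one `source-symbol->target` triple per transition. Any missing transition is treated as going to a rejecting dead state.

start=q0; accept=q0; q0-a->q1; q0-b->q0; q1-a->q2; q1-b->q1; q2-a->q0; q2-b->q2

The only thing that matters is how many `a`s have appeared, reduced mod 3. Use one state per residue: q0 for 0, …, q2 for 2. Reading `a` moves to the next residue; anything else stays put. q0 is accepting.
3 states suffice.
        a   b  
>* q0   q1  q0 
   q1   q2  q1 
   q2   q0  q2 
(> = start, * = accepting)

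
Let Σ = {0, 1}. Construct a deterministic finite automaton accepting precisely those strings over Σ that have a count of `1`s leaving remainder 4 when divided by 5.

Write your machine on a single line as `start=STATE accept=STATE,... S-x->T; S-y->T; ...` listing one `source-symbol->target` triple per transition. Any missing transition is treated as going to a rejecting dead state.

start=q0; accept=q4; q0-0->q0; q0-1->q1; q1-0->q1; q1-1->q2; q2-0->q2; q2-1->q3; q3-0->q3; q3-1->q4; q4-0->q4; q4-1->q0

Keep the running count of `1`s modulo 5: each `1` advances along the cycle q0 → q1 → q2 → q3 → q4 → q0 while other symbols loop. Accept at q4.
        0   1  
>  q0   q0  q1 
   q1   q1  q2 
   q2   q2  q3 
   q3   q3  q4 
 * q4   q4  q0 
(> = start, * = accepting)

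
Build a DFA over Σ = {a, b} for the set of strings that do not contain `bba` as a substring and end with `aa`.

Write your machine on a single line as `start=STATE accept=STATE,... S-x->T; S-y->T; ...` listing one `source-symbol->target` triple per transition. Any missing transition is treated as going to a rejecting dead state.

Handle the two conditions separately and then intersect. One (4 states) tracks partial matches of the forbidden pattern `bba`; the other (3 states) tracks how much of the suffix `aa` has currently been matched. Each combined state is a pair, one component from each; accept when both components accept. Equivalent product states are then merged.
A 5-state machine:
        a   b  
>  s0   s1  s2 
   s1   s3  s2 
   s2   s1  s4 
 * s3   s3  s2 
   s4   s4  s4 
(> = start, * = accepting)

start=s0; accept=s3; s0-a->s1; s0-b->s2; s1-a->s3; s1-b->s2; s2-a->s1; s2-b->s4; s3-a->s3; s3-b->s2; s4-a->s4; s4-b->s4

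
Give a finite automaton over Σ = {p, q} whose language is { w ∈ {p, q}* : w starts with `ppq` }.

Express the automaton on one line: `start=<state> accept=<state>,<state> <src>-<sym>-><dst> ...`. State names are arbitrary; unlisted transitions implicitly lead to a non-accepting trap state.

Walk along `ppq` while the input agrees: from S0 take `p` to S1, and so on. Any deviation drops to the rejecting sink S4. Once S3 is reached the prefix is confirmed and every continuation is accepted.
        p   q  
>  S0   S1  S4 
   S1   S2  S4 
   S2   S4  S3 
 * S3   S3  S3 
   S4   S4  S4 
(> = start, * = accepting)

start=S0 accept=S3 S0-p->S1 S0-q->S4 S1-p->S2 S1-q->S4 S2-p->S4 S2-q->S3 S3-p->S3 S3-q->S3 S4-p->S4 S4-q->S4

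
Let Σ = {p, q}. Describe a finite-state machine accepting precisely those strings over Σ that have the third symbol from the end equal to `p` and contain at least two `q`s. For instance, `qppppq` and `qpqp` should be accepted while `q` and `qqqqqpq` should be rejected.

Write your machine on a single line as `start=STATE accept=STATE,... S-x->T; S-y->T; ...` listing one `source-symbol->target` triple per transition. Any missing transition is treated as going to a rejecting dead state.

start=S0; accept=S6,S10,S11,S13; S0-p->S1; S0-q->S2; S1-p->S1; S1-q->S3; S2-p->S4; S2-q->S5; S3-p->S4; S3-q->S6; S4-p->S7; S4-q->S8; S5-p->S9; S5-q->S5; S6-p->S9; S6-q->S5; S7-p->S7; S7-q->S10; S8-p->S11; S8-q->S6; S9-p->S12; S9-q->S8; S10-p->S11; S10-q->S6; S11-p->S12; S11-q->S8; S12-p->S13; S12-q->S10; S13-p->S13; S13-q->S10

Handle the two conditions separately and then intersect. One (15 states) tracks the last 3 symbols read; the other (4 states) tracks the count of `q`s, saturating at 3. Each combined state is a pair, one component from each; accept when both components accept. Equivalent product states are then merged.
14 states suffice.
          p    q  
>  S0     S1   S2 
   S1     S1   S3 
   S2     S4   S5 
   S3     S4   S6 
   S4     S7   S8 
   S5     S9   S5 
 * S6     S9   S5 
   S7     S7  S10 
   S8    S11   S6 
   S9    S12   S8 
 * S10   S11   S6 
 * S11   S12   S8 
   S12   S13  S10 
 * S13   S13  S10 
(> = start, * = accepting)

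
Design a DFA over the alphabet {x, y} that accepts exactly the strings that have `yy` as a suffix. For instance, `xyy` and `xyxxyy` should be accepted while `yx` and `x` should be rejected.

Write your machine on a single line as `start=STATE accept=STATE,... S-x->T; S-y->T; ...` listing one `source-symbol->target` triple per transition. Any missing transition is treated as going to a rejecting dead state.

Let each state record the length of the longest suffix of the input read so far that is also a prefix of `yy`. B means the last symbol is `y`; C means the last 2 symbols are `yy`. Accept only at C, where the string currently ends in `yy`.
A 3-state machine:
       x  y 
>  A   A  B 
   B   A  C 
 * C   A  C 
(> = start, * = accepting)

start=A; accept=C; A-x->A; A-y->B; B-x->A; B-y->C; C-x->A; C-y->C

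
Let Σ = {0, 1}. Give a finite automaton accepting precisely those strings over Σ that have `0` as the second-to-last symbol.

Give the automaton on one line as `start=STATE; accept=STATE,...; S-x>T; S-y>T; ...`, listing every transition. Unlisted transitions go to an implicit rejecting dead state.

start=A; accept=D,E; A-0>B; A-1>C; B-0>D; B-1>E; C-0>F; C-1>G; D-0>D; D-1>E; E-0>F; E-1>G; F-0>D; F-1>E; G-0>F; G-1>G

A DFA must remember the last 2 symbols (since which symbol is second-to-last isn't known until the input ends). Use one state per possible window of the last ≤2 symbols; accept from those whose window starts with `0`.
With 7 states:
       0  1 
>  A   B  C 
   B   D  E 
   C   F  G 
 * D   D  E 
 * E   F  G 
   F   D  E 
   G   F  G 
(> = start, * = accepting)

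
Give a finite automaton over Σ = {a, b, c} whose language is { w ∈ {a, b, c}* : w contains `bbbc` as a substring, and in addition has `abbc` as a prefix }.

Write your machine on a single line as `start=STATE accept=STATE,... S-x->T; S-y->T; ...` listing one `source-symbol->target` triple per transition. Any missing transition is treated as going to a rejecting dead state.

Run two small machines in parallel and take their product. One (5 states) tracks whether and how much of `bbbc` has been seen; the other (6 states) tracks whether the input so far still matches the prefix `abbc`. Each combined state is a pair, one component from each; accept when both components accept.
A 14-state machine:
          a    b    c  
>  q0     q1   q2   q3 
   q1     q3   q4   q3 
   q2     q3   q5   q3 
   q3     q3   q2   q3 
   q4     q3   q6   q3 
   q5     q3   q7   q3 
   q6     q3   q7   q8 
   q7     q3   q7   q9 
   q8     q8  q10   q8 
   q9     q9   q9   q9 
   q10    q8  q11   q8 
   q11    q8  q12   q8 
   q12    q8  q12  q13 
 * q13   q13  q13  q13 
(> = start, * = accepting)

start=q0; accept=q13; q0-a->q1; q0-b->q2; q0-c->q3; q1-a->q3; q1-b->q4; q1-c->q3; q2-a->q3; q2-b->q5; q2-c->q3; q3-a->q3; q3-b->q2; q3-c->q3; q4-a->q3; q4-b->q6; q4-c->q3; q5-a->q3; q5-b->q7; q5-c->q3; q6-a->q3; q6-b->q7; q6-c->q8; q7-a->q3; q7-b->q7; q7-c->q9; q8-a->q8; q8-b->q10; q8-c->q8; q9-a->q9; q9-b->q9; q9-c->q9; q10-a->q8; q10-b->q11; q10-c->q8; q11-a->q8; q11-b->q12; q11-c->q8; q12-a->q8; q12-b->q12; q12-c->q13; q13-a->q13; q13-b->q13; q13-c->q13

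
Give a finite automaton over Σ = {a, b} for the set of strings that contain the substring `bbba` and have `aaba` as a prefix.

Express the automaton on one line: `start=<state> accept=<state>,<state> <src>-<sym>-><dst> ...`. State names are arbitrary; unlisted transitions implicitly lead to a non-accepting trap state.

start=q0 accept=q9 q0-a->q1 q0-b->q2 q1-a->q3 q1-b->q2 q2-a->q2 q2-b->q2 q3-a->q2 q3-b->q4 q4-a->q5 q4-b->q2 q5-a->q5 q5-b->q6 q6-a->q5 q6-b->q7 q7-a->q5 q7-b->q8 q8-a->q9 q8-b->q8 q9-a->q9 q9-b->q9

Handle the two conditions separately and then intersect. The first has 5 states tracking whether and how much of `bbba` has been seen; the second has 6 states tracking whether the input so far still matches the prefix `aaba`. A product state is a pair (one from each), accepting exactly when both do. Minimizing collapses redundant product states.
With 10 states:
        a   b  
>  q0   q1  q2 
   q1   q3  q2 
   q2   q2  q2 
   q3   q2  q4 
   q4   q5  q2 
   q5   q5  q6 
   q6   q5  q7 
   q7   q5  q8 
   q8   q9  q8 
 * q9   q9  q9 
(> = start, * = accepting)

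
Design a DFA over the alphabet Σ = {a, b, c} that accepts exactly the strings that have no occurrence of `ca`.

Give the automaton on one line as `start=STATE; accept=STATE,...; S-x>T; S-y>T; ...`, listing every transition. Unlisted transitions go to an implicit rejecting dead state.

Track partial matches of the forbidden pattern `ca`. State S2 is a dead state reached once `ca` has occurred; every other state accepts. S0 means no part of `ca` is currently matched.
A 3-state machine:
        a   b   c  
>* S0   S0  S0  S1 
 * S1   S2  S0  S1 
   S2   S2  S2  S2 
(> = start, * = accepting)

start=S0; accept=S0,S1; S0-a>S0; S0-b>S0; S0-c>S1; S1-a>S2; S1-b>S0; S1-c>S1; S2-a>S2; S2-b>S2; S2-c>S2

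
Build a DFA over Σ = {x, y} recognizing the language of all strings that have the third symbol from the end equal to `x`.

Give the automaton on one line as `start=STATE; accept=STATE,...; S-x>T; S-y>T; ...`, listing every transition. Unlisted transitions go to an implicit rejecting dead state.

A DFA must remember the last 3 symbols (since which symbol is third-to-last isn't known until the input ends). Use one state per possible window of the last ≤3 symbols; accept from those whose window starts with `x`.
A 15-state machine:
          x    y  
>  q0     q1   q2 
   q1     q3   q4 
   q2     q5   q6 
   q3     q7   q8 
   q4     q9  q10 
   q5    q11  q12 
   q6    q13  q14 
 * q7     q7   q8 
 * q8     q9  q10 
 * q9    q11  q12 
 * q10   q13  q14 
   q11    q7   q8 
   q12    q9  q10 
   q13   q11  q12 
   q14   q13  q14 
(> = start, * = accepting)

start=q0; accept=q7,q8,q9,q10; q0-x>q1; q0-y>q2; q1-x>q3; q1-y>q4; q2-x>q5; q2-y>q6; q3-x>q7; q3-y>q8; q4-x>q9; q4-y>q10; q5-x>q11; q5-y>q12; q6-x>q13; q6-y>q14; q7-x>q7; q7-y>q8; q8-x>q9; q8-y>q10; q9-x>q11; q9-y>q12; q10-x>q13; q10-y>q14; q11-x>q7; q11-y>q8; q12-x>q9; q12-y>q10; q13-x>q11; q13-y>q12; q14-x>q13; q14-y>q14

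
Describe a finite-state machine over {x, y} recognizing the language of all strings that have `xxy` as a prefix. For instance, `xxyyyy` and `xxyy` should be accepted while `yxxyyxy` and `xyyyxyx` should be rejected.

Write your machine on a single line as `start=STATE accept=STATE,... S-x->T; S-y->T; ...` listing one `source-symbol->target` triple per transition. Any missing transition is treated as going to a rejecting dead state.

start=q0; accept=q3; q0-x->q1; q0-y->q4; q1-x->q2; q1-y->q4; q2-x->q4; q2-y->q3; q3-x->q3; q3-y->q3; q4-x->q4; q4-y->q4

Check the first 3 symbols one by one: q0 through q2 record how many have matched `xxy` so far; any wrong symbol goes to the dead state q4. After all 3 match we enter the accepting sink q3.
        x   y  
>  q0   q1  q4 
   q1   q2  q4 
   q2   q4  q3 
 * q3   q3  q3 
   q4   q4  q4 
(> = start, * = accepting)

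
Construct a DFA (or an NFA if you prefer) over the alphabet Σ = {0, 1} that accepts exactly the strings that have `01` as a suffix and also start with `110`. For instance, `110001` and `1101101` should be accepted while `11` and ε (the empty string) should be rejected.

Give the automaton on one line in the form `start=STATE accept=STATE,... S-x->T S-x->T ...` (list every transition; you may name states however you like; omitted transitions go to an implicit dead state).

Run two small machines in parallel and take their product. One (3 states) tracks how much of the suffix `01` has currently been matched; the other (5 states) tracks whether the input so far still matches the prefix `110`. Each combined state is a pair, one component from each; accept when both components accept. After merging equivalent states the machine shrinks.
With 7 states:
        0   1  
>  S0   S1  S2 
   S1   S1  S1 
   S2   S1  S3 
   S3   S4  S1 
   S4   S4  S5 
 * S5   S4  S6 
   S6   S4  S6 
(> = start, * = accepting)

start=S0 accept=S5 S0-0->S1 S0-1->S2 S1-0->S1 S1-1->S1 S2-0->S1 S2-1->S3 S3-0->S4 S3-1->S1 S4-0->S4 S4-1->S5 S5-0->S4 S5-1->S6 S6-0->S4 S6-1->S6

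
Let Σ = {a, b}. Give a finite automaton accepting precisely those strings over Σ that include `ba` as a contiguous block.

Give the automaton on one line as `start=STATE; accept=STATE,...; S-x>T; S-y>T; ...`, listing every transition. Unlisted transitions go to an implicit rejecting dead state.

Track how much of `ba` has been matched so far: state q0 is no progress, q2 is the absorbing accept state reached once `ba` has occurred. Intermediate states record partial matches; on a mismatch, fall back to the longest reusable overlap.
        a   b  
>  q0   q0  q1 
   q1   q2  q1 
 * q2   q2  q2 
(> = start, * = accepting)

start=q0; accept=q2; q0-a>q0; q0-b>q1; q1-a>q2; q1-b>q1; q2-a>q2; q2-b>q2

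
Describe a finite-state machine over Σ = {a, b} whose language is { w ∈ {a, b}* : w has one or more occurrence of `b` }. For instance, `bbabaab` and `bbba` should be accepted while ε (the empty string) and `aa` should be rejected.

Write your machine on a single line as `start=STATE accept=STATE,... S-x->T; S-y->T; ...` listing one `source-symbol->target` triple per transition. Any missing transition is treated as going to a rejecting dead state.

start=q0; accept=q1,q2; q0-a->q0; q0-b->q1; q1-a->q1; q1-b->q2; q2-a->q2; q2-b->q2

Count `b`s, saturating at 2: state q0 means no `b` yet, q1 means one `b` seen, q2 means more than one. Each `b` increments (capped at q2); other symbols loop. Accept from {q1, q2}.
        a   b  
>  q0   q0  q1 
 * q1   q1  q2 
 * q2   q2  q2 
(> = start, * = accepting)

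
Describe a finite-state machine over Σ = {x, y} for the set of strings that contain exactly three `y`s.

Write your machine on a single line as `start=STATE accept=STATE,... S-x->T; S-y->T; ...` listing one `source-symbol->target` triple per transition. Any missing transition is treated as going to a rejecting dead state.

Count `y`s, saturating at 4: states q0 through q3 mean 0 through 3 `y`s seen; q4 means more than 3. Each `y` increments (capped at q4); other symbols loop. Accept from {q3}.
A 5-state machine:
        x   y  
>  q0   q0  q1 
   q1   q1  q2 
   q2   q2  q3 
 * q3   q3  q4 
   q4   q4  q4 
(> = start, * = accepting)

start=q0; accept=q3; q0-x->q0; q0-y->q1; q1-x->q1; q1-y->q2; q2-x->q2; q2-y->q3; q3-x->q3; q3-y->q4; q4-x->q4; q4-y->q4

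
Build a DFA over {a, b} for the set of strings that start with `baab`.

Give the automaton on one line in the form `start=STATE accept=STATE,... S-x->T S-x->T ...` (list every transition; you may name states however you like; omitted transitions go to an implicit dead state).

Check the first 4 symbols one by one: q0 through q3 record how many have matched `baab` so far; any wrong symbol goes to the dead state q5. After all 4 match we enter the accepting sink q4.
A 6-state machine:
        a   b  
>  q0   q5  q1 
   q1   q2  q5 
   q2   q3  q5 
   q3   q5  q4 
 * q4   q4  q4 
   q5   q5  q5 
(> = start, * = accepting)

start=q0 accept=q4 q0-a->q5 q0-b->q1 q1-a->q2 q1-b->q5 q2-a->q3 q2-b->q5 q3-a->q5 q3-b->q4 q4-a->q4 q4-b->q4 q5-a->q5 q5-b->q5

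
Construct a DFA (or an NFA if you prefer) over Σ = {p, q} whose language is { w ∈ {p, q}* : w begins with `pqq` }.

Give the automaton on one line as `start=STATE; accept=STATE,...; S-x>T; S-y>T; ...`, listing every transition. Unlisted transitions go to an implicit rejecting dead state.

start=s0; accept=s3; s0-p>s1; s0-q>s4; s1-p>s4; s1-q>s2; s2-p>s4; s2-q>s3; s3-p>s3; s3-q>s3; s4-p>s4; s4-q>s4

Walk along `pqq` while the input agrees: from s0 take `p` to s1, and so on. Any deviation drops to the rejecting sink s4. Once s3 is reached the prefix is confirmed and every continuation is accepted.
5 states suffice.
        p   q  
>  s0   s1  s4 
   s1   s4  s2 
   s2   s4  s3 
 * s3   s3  s3 
   s4   s4  s4 
(> = start, * = accepting)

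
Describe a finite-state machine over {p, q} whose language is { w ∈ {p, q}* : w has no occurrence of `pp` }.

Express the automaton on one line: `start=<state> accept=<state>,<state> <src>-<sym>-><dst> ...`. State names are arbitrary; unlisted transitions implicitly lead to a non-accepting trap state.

start=S0 accept=S0,S1 S0-p->S1 S0-q->S0 S1-p->S2 S1-q->S0 S2-p->S2 S2-q->S2

This is the complement of 'contains `pp`'. Use the same substring-matching states — S0 through S2 holding how much of `pp` has just been matched — but flip the accepting set: everything except the trap S2 accepts.
With 3 states:
        p   q  
>* S0   S1  S0 
 * S1   S2  S0 
   S2   S2  S2 
(> = start, * = accepting)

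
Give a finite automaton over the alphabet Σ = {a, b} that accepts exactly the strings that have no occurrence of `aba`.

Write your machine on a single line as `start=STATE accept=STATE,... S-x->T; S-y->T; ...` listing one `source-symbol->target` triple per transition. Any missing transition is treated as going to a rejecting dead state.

Track partial matches of the forbidden pattern `aba`. State S3 is a dead state reached once `aba` has occurred; every other state accepts. S0 means no part of `aba` is currently matched.
With 4 states:
        a   b  
>* S0   S1  S0 
 * S1   S1  S2 
 * S2   S3  S0 
   S3   S3  S3 
(> = start, * = accepting)

start=S0; accept=S0,S1,S2; S0-a->S1; S0-b->S0; S1-a->S1; S1-b->S2; S2-a->S3; S2-b->S0; S3-a->S3; S3-b->S3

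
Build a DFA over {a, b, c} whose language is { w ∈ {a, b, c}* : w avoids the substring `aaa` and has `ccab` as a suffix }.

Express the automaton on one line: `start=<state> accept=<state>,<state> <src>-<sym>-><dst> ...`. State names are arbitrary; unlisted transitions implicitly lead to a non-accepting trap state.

start=s0 accept=s7 s0-a->s1 s0-b->s0 s0-c->s2 s1-a->s3 s1-b->s0 s1-c->s2 s2-a->s1 s2-b->s0 s2-c->s4 s3-a->s5 s3-b->s0 s3-c->s2 s4-a->s6 s4-b->s0 s4-c->s4 s5-a->s5 s5-b->s5 s5-c->s5 s6-a->s3 s6-b->s7 s6-c->s2 s7-a->s1 s7-b->s0 s7-c->s2

Run two small machines in parallel and take their product. One (4 states) tracks partial matches of the forbidden pattern `aaa`; the other (5 states) tracks how much of the suffix `ccab` has currently been matched. Each combined state is a pair, one component from each; accept when both components accept. After merging equivalent states the machine shrinks.
8 states suffice.
        a   b   c  
>  s0   s1  s0  s2 
   s1   s3  s0  s2 
   s2   s1  s0  s4 
   s3   s5  s0  s2 
   s4   s6  s0  s4 
   s5   s5  s5  s5 
   s6   s3  s7  s2 
 * s7   s1  s0  s2 
(> = start, * = accepting)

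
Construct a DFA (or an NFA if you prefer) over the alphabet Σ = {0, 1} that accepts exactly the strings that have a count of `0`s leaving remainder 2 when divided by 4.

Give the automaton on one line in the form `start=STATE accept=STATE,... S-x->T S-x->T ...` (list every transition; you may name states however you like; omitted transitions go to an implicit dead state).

start=q0 accept=q2 q0-0->q1 q0-1->q0 q1-0->q2 q1-1->q1 q2-0->q3 q2-1->q2 q3-0->q0 q3-1->q3

Keep the running count of `0`s modulo 4: each `0` advances along the cycle q0 → q1 → q2 → q3 → q0 while other symbols loop. Accept at q2.
With 4 states:
        0   1  
>  q0   q1  q0 
   q1   q2  q1 
 * q2   q3  q2 
   q3   q0  q3 
(> = start, * = accepting)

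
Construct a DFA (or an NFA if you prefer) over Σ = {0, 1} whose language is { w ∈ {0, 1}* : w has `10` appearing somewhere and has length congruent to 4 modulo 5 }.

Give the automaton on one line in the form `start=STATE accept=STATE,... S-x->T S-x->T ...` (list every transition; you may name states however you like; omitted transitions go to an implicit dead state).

start=A accept=L A-0->B A-1->C B-0->D B-1->E C-0->F C-1->E D-0->G D-1->H E-0->I E-1->H F-0->I F-1->I G-0->J G-1->K H-0->L H-1->K I-0->L I-1->L J-0->A J-1->M K-0->N K-1->M L-0->N L-1->N M-0->O M-1->C N-0->O N-1->O O-0->F O-1->F

Handle the two conditions separately and then intersect. The first has 3 states tracking whether and how much of `10` has been seen; the second has 5 states tracking the input length modulo 5. A product state is a pair (one from each), accepting exactly when both do.
A 15-state machine:
       0  1 
>  A   B  C 
   B   D  E 
   C   F  E 
   D   G  H 
   E   I  H 
   F   I  I 
   G   J  K 
   H   L  K 
   I   L  L 
   J   A  M 
   K   N  M 
 * L   N  N 
   M   O  C 
   N   O  O 
   O   F  F 
(> = start, * = accepting)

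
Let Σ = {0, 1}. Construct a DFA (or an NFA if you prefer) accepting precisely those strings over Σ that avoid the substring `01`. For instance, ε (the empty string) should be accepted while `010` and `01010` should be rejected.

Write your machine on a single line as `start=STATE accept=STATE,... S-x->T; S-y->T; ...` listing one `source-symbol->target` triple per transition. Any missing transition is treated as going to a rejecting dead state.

This is the complement of 'contains `01`'. Use the same substring-matching states — q0 through q2 holding how much of `01` has just been matched — but flip the accepting set: everything except the trap q2 accepts.
With 3 states:
        0   1  
>* q0   q1  q0 
 * q1   q1  q2 
   q2   q2  q2 
(> = start, * = accepting)

start=q0; accept=q0,q1; q0-0->q1; q0-1->q0; q1-0->q1; q1-1->q2; q2-0->q2; q2-1->q2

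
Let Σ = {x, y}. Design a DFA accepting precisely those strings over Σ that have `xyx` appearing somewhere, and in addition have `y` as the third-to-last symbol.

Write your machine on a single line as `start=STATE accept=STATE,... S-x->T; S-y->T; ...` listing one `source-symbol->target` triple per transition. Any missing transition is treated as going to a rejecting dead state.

start=S0; accept=S4,S5,S9,S10; S0-x->S1; S0-y->S0; S1-x->S1; S1-y->S2; S2-x->S3; S2-y->S0; S3-x->S4; S3-y->S5; S4-x->S6; S4-y->S7; S5-x->S3; S5-y->S8; S6-x->S6; S6-y->S7; S7-x->S3; S7-y->S8; S8-x->S9; S8-y->S10; S9-x->S4; S9-y->S5; S10-x->S9; S10-y->S10

Handle the two conditions separately and then intersect. One (4 states) tracks whether and how much of `xyx` has been seen; the other (15 states) tracks the last 3 symbols read. Each combined state is a pair, one component from each; accept when both components accept. After merging equivalent states the machine shrinks.
With 11 states:
          x    y  
>  S0     S1   S0 
   S1     S1   S2 
   S2     S3   S0 
   S3     S4   S5 
 * S4     S6   S7 
 * S5     S3   S8 
   S6     S6   S7 
   S7     S3   S8 
   S8     S9  S10 
 * S9     S4   S5 
 * S10    S9  S10 
(> = start, * = accepting)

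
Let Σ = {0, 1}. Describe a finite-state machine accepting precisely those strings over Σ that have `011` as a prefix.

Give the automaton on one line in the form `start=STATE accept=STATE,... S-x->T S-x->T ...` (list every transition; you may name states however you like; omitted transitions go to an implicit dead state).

start=S0 accept=S3 S0-0->S1 S0-1->S4 S1-0->S4 S1-1->S2 S2-0->S4 S2-1->S3 S3-0->S3 S3-1->S3 S4-0->S4 S4-1->S4

Check the first 3 symbols one by one: S0 through S2 record how many have matched `011` so far; any wrong symbol goes to the dead state S4. After all 3 match we enter the accepting sink S3.
5 states suffice.
        0   1  
>  S0   S1  S4 
   S1   S4  S2 
   S2   S4  S3 
 * S3   S3  S3 
   S4   S4  S4 
(> = start, * = accepting)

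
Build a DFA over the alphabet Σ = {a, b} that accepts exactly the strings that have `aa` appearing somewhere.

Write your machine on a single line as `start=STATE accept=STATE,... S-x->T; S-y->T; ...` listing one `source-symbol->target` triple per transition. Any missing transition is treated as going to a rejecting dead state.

States q0..q1 record the length of the longest prefix of `aa` that matches the current input suffix. Reaching q2 means `aa` has been seen, and we stay there forever. Accept from q2.
        a   b  
>  q0   q1  q0 
   q1   q2  q0 
 * q2   q2  q2 
(> = start, * = accepting)

start=q0; accept=q2; q0-a->q1; q0-b->q0; q1-a->q2; q1-b->q0; q2-a->q2; q2-b->q2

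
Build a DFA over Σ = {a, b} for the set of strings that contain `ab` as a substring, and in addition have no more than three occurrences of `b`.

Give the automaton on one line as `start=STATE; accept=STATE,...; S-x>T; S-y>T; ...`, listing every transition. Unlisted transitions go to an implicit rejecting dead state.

start=q0; accept=q3,q6,q9; q0-a>q1; q0-b>q2; q1-a>q1; q1-b>q3; q2-a>q4; q2-b>q5; q3-a>q3; q3-b>q6; q4-a>q4; q4-b>q6; q5-a>q7; q5-b>q8; q6-a>q6; q6-b>q9; q7-a>q7; q7-b>q9; q8-a>q8; q8-b>q8; q9-a>q9; q9-b>q8

Run two small machines in parallel and take their product. The first has 3 states tracking whether and how much of `ab` has been seen; the second has 5 states tracking the count of `b`s, saturating at 4. A product state is a pair (one from each), accepting exactly when both do. Minimizing collapses redundant product states.
With 10 states:
        a   b  
>  q0   q1  q2 
   q1   q1  q3 
   q2   q4  q5 
 * q3   q3  q6 
   q4   q4  q6 
   q5   q7  q8 
 * q6   q6  q9 
   q7   q7  q9 
   q8   q8  q8 
 * q9   q9  q8 
(> = start, * = accepting)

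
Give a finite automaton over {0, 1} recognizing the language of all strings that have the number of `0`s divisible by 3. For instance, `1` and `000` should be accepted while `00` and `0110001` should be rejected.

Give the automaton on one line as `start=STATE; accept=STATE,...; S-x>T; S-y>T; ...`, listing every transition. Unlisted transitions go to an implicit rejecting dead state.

The only thing that matters is how many `0`s have appeared, reduced mod 3. Use one state per residue: A for 0, …, C for 2. Reading `0` moves to the next residue; anything else stays put. A is accepting.
3 states suffice.
       0  1 
>* A   B  A 
   B   C  B 
   C   A  C 
(> = start, * = accepting)

start=A; accept=A; A-0>B; A-1>A; B-0>C; B-1>B; C-0>A; C-1>C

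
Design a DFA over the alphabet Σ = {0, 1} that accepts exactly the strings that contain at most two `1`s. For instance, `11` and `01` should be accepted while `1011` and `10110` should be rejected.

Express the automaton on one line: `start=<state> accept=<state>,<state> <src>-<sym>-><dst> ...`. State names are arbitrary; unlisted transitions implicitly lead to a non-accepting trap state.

Only the number of `1`s matters, and only up to 3. Make a chain s0 → s1 → s2 → s3 advanced by each `1` (with s3 absorbing); every other symbol self-loops. The accepting set is {s0, s1, s2}.
With 4 states:
        0   1  
>* s0   s0  s1 
 * s1   s1  s2 
 * s2   s2  s3 
   s3   s3  s3 
(> = start, * = accepting)

start=s0 accept=s0,s1,s2 s0-0->s0 s0-1->s1 s1-0->s1 s1-1->s2 s2-0->s2 s2-1->s3 s3-0->s3 s3-1->s3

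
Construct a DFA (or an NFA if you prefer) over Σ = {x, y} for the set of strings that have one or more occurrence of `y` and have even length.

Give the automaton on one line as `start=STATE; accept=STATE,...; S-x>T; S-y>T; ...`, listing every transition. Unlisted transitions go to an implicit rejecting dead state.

Run two small machines in parallel and take their product. One (3 states) tracks the count of `y`s, saturating at 2; the other (2 states) tracks the input length modulo 2. Each combined state is a pair, one component from each; accept when both components accept.
6 states suffice.
       x  y 
>  A   B  C 
   B   A  D 
   C   D  E 
 * D   C  F 
 * E   F  F 
   F   E  E 
(> = start, * = accepting)

start=A; accept=D,E; A-x>B; A-y>C; B-x>A; B-y>D; C-x>D; C-y>E; D-x>C; D-y>F; E-x>F; E-y>F; F-x>E; F-y>E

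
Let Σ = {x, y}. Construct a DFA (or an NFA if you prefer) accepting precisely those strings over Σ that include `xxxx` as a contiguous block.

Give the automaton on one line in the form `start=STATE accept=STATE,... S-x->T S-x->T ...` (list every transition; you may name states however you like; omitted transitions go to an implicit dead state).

Track how much of `xxxx` has been matched so far: state A is no progress, E is the absorbing accept state reached once `xxxx` has occurred. Intermediate states record partial matches; on a mismatch, fall back to the longest reusable overlap.
5 states suffice.
       x  y 
>  A   B  A 
   B   C  A 
   C   D  A 
   D   E  A 
 * E   E  E 
(> = start, * = accepting)

start=A accept=E A-x->B A-y->A B-x->C B-y->A C-x->D C-y->A D-x->E D-y->A E-x->E E-y->E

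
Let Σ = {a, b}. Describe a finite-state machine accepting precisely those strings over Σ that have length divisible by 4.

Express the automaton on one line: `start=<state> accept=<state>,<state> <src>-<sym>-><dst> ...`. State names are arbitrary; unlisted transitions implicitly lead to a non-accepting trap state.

start=S0 accept=S0 S0-a->S1 S0-b->S1 S1-a->S2 S1-b->S2 S2-a->S3 S2-b->S3 S3-a->S0 S3-b->S0

Count input length modulo 4: every symbol advances one step around the cycle S0 → S1 → S2 → S3 → S0. Accept at S0.
4 states suffice.
        a   b  
>* S0   S1  S1 
   S1   S2  S2 
   S2   S3  S3 
   S3   S0  S0 
(> = start, * = accepting)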